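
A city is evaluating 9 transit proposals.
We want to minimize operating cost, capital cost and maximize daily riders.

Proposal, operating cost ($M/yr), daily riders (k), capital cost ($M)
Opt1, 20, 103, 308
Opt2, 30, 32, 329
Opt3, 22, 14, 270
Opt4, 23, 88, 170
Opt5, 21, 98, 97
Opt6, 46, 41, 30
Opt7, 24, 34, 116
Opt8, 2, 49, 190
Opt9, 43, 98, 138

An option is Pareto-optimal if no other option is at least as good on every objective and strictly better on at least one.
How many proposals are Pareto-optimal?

4

Opt1: not dominated (best daily riders).
Opt2: dominated by Opt1 (operating cost 20≤30, daily riders 103≥32, capital cost 308≤329).
Opt3: dominated by Opt5 (operating cost 21≤22, daily riders 98≥14, capital cost 97≤270).
Opt4: dominated by Opt5 (operating cost 21≤23, daily riders 98≥88, capital cost 97≤170).
Opt5: not dominated.
Opt6: not dominated (best capital cost).
Opt7: dominated by Opt5 (operating cost 21≤24, daily riders 98≥34, capital cost 97≤116).
Opt8: not dominated (best operating cost).
Opt9: dominated by Opt5 (operating cost 21≤43, daily riders 98≥98, capital cost 97≤138).
Pareto-optimal: Opt1, Opt5, Opt6, Opt8 → 4.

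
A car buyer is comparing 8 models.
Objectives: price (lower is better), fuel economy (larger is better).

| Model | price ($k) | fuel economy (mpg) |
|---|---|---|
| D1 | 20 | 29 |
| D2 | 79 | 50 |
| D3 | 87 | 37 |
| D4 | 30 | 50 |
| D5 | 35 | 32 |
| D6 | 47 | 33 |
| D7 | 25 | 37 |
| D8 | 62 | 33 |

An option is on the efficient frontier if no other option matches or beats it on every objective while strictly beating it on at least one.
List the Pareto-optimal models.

D1, D4, D7

D1: not dominated (best price).
D2: dominated by D4 (price 30≤79, fuel economy 50≥50).
D3: dominated by D2 (price 79≤87, fuel economy 50≥37).
D4: not dominated.
D5: dominated by D4 (price 30≤35, fuel economy 50≥32).
D6: dominated by D4 (price 30≤47, fuel economy 50≥33).
D7: not dominated.
D8: dominated by D4 (price 30≤62, fuel economy 50≥33).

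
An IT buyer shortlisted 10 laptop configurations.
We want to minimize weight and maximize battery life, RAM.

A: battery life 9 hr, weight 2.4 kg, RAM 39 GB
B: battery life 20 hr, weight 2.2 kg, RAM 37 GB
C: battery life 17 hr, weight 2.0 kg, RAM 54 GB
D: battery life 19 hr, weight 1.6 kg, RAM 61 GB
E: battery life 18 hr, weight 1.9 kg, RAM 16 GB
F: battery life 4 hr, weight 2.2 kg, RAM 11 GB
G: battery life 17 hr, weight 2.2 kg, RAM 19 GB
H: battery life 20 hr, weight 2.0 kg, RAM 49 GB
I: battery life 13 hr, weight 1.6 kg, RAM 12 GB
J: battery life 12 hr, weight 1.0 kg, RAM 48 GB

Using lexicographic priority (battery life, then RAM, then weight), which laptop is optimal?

H

First maximize battery life: best is 20, kept {B, H}.
Then maximize RAM: best is 49, kept {H}.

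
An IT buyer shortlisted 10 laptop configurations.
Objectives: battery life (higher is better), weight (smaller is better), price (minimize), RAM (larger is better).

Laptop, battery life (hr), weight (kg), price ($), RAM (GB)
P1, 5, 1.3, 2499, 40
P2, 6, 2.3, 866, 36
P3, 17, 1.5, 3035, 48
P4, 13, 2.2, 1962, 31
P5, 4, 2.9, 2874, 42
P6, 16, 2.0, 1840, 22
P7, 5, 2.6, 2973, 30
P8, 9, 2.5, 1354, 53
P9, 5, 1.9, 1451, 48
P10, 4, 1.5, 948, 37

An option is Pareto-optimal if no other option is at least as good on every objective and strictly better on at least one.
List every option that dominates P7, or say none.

P1: battery life 5≥5, weight 1.3≤2.6, price 2499≤2973, RAM 40≥30 — dominates P7.
P2: battery life 6≥5, weight 2.3≤2.6, price 866≤2973, RAM 36≥30 — dominates P7.
P4: battery life 13≥5, weight 2.2≤2.6, price 1962≤2973, RAM 31≥30 — dominates P7.
P8: battery life 9≥5, weight 2.5≤2.6, price 1354≤2973, RAM 53≥30 — dominates P7.
P9: battery life 5≥5, weight 1.9≤2.6, price 1451≤2973, RAM 48≥30 — dominates P7.
Others (P3, P5, P6, P10) are each worse than P7 on at least one objective.

P1, P2, P4, P8, P9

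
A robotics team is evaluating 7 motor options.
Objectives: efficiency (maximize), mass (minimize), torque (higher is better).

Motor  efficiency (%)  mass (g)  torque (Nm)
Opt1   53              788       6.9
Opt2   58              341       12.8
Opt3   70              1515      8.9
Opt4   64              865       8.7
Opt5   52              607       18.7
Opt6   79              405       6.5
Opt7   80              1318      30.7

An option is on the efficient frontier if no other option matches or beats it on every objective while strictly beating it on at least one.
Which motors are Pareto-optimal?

Opt1: dominated by Opt2 (efficiency 58≥53, mass 341≤788, torque 12.8≥6.9).
Opt2: not dominated (best mass).
Opt3: dominated by Opt7 (efficiency 80≥70, mass 1318≤1515, torque 30.7≥8.9).
Opt4: not dominated.
Opt5: not dominated.
Opt6: not dominated.
Opt7: not dominated (best efficiency).

Opt2, Opt4, Opt5, Opt6, Opt7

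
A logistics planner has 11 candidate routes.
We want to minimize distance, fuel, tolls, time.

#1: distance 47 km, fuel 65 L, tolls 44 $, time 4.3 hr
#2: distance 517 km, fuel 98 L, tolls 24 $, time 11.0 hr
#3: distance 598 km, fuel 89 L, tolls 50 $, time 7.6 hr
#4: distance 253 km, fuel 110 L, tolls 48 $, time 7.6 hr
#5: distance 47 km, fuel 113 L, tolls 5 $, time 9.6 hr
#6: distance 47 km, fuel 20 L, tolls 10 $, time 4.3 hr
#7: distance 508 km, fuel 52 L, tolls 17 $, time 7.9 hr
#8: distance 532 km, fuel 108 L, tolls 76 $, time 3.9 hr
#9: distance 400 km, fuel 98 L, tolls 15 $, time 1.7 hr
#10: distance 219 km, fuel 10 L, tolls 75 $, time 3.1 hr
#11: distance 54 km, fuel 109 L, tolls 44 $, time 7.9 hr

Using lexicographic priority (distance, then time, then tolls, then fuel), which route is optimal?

First minimize distance: best is 47, kept {#1, #5, #6}.
Then minimize time: best is 4.3, kept {#1, #6}.
Then minimize tolls: best is 10, kept {#6}.

#6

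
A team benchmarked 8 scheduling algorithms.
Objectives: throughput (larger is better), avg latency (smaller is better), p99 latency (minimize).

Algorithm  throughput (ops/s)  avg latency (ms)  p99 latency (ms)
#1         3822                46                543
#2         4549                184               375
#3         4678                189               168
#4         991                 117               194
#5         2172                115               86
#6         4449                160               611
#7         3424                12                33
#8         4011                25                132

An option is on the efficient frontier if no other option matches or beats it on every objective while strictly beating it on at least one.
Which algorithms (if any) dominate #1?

#8: throughput 4011≥3822, avg latency 25≤46, p99 latency 132≤543 — dominates #1.
Others (#2, #3, #4, #5, #6, #7) are each worse than #1 on at least one objective.

#8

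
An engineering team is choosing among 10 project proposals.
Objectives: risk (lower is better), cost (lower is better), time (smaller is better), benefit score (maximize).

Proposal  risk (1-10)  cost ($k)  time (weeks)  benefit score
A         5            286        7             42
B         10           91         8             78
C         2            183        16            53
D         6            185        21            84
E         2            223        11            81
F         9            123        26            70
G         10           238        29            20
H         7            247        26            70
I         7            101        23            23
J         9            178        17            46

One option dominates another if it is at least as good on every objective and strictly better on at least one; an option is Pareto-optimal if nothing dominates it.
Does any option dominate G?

B vs G: risk 10≤10, cost 91≤238, time 8≤29, benefit score 78≥20 — B is at least as good on every objective and strictly better on at least one, so B dominates G.

Yes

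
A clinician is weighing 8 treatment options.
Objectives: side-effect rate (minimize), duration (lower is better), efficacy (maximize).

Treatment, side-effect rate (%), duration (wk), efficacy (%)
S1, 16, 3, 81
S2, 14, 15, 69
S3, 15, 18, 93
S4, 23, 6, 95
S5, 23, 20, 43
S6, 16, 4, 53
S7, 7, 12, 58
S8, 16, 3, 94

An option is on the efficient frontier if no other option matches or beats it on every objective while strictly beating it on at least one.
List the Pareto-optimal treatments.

S2, S3, S4, S7, S8

S1: dominated by S8 (side-effect rate 16≤16, duration 3≤3, efficacy 94≥81).
S2: not dominated.
S3: not dominated.
S4: not dominated (best efficacy).
S5: dominated by S1 (side-effect rate 16≤23, duration 3≤20, efficacy 81≥43).
S6: dominated by S1 (side-effect rate 16≤16, duration 3≤4, efficacy 81≥53).
S7: not dominated (best side-effect rate).
S8: not dominated.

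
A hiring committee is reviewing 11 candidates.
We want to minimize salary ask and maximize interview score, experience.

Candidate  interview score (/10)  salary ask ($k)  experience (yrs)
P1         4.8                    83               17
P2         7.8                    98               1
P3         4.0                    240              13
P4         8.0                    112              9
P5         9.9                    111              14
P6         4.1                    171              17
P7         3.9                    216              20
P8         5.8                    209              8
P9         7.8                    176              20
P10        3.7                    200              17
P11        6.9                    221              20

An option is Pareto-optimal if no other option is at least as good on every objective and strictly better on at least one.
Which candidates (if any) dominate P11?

P9

P9: interview score 7.8≥6.9, salary ask 176≤221, experience 20≥20 — dominates P11.
Others (P1, P2, P3, P4, P5, P6, P7, P8, P10) are each worse than P11 on at least one objective.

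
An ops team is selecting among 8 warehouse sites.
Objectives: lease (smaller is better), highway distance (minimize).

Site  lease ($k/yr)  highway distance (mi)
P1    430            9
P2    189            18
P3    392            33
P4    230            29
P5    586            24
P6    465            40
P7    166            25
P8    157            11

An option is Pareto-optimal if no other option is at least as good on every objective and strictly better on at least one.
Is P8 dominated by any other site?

P1: worse on lease (430 vs 157).
P2: worse on lease (189 vs 157).
P3: worse on lease (392 vs 157).
P4: worse on lease (230 vs 157).
P5: worse on lease (586 vs 157).
P6: worse on lease (465 vs 157).
P7: worse on lease (166 vs 157).
No option is at least as good as P8 on every objective and strictly better on one.

No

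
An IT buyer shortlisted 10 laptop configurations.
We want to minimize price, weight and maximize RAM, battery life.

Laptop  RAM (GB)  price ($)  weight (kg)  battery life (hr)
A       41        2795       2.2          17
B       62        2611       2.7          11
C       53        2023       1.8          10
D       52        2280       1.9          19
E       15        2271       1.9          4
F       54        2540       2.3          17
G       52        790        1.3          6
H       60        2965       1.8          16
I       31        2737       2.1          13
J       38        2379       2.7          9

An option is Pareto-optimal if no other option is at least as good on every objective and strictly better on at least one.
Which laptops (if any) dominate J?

C, D

C: RAM 53≥38, price 2023≤2379, weight 1.8≤2.7, battery life 10≥9 — dominates J.
D: RAM 52≥38, price 2280≤2379, weight 1.9≤2.7, battery life 19≥9 — dominates J.
Others (A, B, E, F, G, H, I) are each worse than J on at least one objective.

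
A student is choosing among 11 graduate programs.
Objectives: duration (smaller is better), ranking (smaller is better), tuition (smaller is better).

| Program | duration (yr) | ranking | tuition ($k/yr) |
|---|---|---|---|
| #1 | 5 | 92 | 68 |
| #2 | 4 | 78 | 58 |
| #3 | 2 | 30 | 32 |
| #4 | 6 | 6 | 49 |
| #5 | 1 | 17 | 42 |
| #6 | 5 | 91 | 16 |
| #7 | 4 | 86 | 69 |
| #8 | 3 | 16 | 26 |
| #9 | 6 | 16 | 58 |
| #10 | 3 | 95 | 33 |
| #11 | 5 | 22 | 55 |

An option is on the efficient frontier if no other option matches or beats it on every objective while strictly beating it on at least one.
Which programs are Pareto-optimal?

#1: dominated by #2 (duration 4≤5, ranking 78≤92, tuition 58≤68).
#2: dominated by #3 (duration 2≤4, ranking 30≤78, tuition 32≤58).
#3: not dominated.
#4: not dominated (best ranking).
#5: not dominated (best duration).
#6: not dominated (best tuition).
#7: dominated by #2 (duration 4≤4, ranking 78≤86, tuition 58≤69).
#8: not dominated.
#9: dominated by #4 (duration 6≤6, ranking 6≤16, tuition 49≤58).
#10: dominated by #3 (duration 2≤3, ranking 30≤95, tuition 32≤33).
#11: dominated by #5 (duration 1≤5, ranking 17≤22, tuition 42≤55).

#3, #4, #5, #6, #8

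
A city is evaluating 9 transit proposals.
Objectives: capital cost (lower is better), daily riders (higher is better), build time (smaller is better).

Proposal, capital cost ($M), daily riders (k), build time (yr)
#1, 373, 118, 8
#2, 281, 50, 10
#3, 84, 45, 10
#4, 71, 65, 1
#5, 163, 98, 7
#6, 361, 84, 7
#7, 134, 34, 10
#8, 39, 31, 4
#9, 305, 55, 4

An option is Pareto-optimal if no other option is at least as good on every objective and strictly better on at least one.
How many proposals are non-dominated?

#1: not dominated (best daily riders).
#2: dominated by #4 (capital cost 71≤281, daily riders 65≥50, build time 1≤10).
#3: dominated by #4 (capital cost 71≤84, daily riders 65≥45, build time 1≤10).
#4: not dominated (best build time).
#5: not dominated.
#6: dominated by #5 (capital cost 163≤361, daily riders 98≥84, build time 7≤7).
#7: dominated by #3 (capital cost 84≤134, daily riders 45≥34, build time 10≤10).
#8: not dominated (best capital cost).
#9: dominated by #4 (capital cost 71≤305, daily riders 65≥55, build time 1≤4).
Pareto-optimal: #1, #4, #5, #8 → 4.

4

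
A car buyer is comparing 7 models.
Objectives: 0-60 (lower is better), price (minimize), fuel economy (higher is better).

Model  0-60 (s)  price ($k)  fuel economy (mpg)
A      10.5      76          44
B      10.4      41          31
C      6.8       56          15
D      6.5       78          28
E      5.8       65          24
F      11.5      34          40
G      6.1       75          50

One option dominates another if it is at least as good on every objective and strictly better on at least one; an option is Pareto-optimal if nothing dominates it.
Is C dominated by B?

No

B vs C: B is worse on 0-60 (10.4 vs 6.8), so it does not dominate C.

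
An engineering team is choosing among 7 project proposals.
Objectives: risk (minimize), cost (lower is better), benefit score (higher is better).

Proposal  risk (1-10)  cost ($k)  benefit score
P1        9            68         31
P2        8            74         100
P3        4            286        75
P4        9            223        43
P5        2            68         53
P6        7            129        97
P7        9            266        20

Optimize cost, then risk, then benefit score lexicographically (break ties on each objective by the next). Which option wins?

First minimize cost: best is 68, kept {P1, P5}.
Then minimize risk: best is 2, kept {P5}.

P5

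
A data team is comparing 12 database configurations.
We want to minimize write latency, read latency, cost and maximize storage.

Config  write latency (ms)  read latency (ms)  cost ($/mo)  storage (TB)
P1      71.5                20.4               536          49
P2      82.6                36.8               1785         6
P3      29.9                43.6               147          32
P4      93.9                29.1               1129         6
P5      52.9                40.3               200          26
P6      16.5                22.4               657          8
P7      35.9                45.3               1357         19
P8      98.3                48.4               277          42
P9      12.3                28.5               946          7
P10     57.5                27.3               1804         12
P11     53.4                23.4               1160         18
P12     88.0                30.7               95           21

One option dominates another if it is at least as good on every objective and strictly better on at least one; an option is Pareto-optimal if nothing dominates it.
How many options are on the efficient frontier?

8

P1: not dominated (best read latency).
P2: dominated by P1 (write latency 71.5≤82.6, read latency 20.4≤36.8, cost 536≤1785, storage 49≥6).
P3: not dominated.
P4: dominated by P1 (write latency 71.5≤93.9, read latency 20.4≤29.1, cost 536≤1129, storage 49≥6).
P5: not dominated.
P6: not dominated.
P7: dominated by P3 (write latency 29.9≤35.9, read latency 43.6≤45.3, cost 147≤1357, storage 32≥19).
P8: not dominated.
P9: not dominated (best write latency).
P10: dominated by P11 (write latency 53.4≤57.5, read latency 23.4≤27.3, cost 1160≤1804, storage 18≥12).
P11: not dominated.
P12: not dominated (best cost).
Pareto-optimal: P1, P3, P5, P6, P8, P9, P11, P12 → 8.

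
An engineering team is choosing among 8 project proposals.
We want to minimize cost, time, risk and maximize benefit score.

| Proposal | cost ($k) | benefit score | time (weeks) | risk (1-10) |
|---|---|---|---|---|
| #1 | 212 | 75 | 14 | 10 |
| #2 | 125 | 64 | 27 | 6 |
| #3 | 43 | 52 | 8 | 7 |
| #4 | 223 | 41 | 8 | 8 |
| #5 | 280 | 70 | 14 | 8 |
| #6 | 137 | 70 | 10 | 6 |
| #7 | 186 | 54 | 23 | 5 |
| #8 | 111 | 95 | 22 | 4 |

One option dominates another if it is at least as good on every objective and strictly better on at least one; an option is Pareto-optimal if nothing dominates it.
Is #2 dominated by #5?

No

#5 vs #2: #5 is worse on cost (280 vs 125), so it does not dominate #2.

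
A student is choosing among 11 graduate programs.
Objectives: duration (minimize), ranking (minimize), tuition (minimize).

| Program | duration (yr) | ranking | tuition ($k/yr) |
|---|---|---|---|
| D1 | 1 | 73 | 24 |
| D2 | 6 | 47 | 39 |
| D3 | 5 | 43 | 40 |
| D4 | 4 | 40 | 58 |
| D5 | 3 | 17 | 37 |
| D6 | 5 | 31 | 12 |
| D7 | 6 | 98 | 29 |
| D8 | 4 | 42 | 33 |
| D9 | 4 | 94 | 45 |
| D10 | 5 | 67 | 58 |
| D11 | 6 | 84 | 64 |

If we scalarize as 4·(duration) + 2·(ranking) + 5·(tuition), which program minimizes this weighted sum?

D1: 4·1 + 2·73 + 5·24 = 270
D2: 4·6 + 2·47 + 5·39 = 313
D3: 4·5 + 2·43 + 5·40 = 306
D4: 4·4 + 2·40 + 5·58 = 386
D5: 4·3 + 2·17 + 5·37 = 231
D6: 4·5 + 2·31 + 5·12 = 142
D7: 4·6 + 2·98 + 5·29 = 365
D8: 4·4 + 2·42 + 5·33 = 265
D9: 4·4 + 2·94 + 5·45 = 429
D10: 4·5 + 2·67 + 5·58 = 444
D11: 4·6 + 2·84 + 5·64 = 512
Lowest: D6 at 142.

D6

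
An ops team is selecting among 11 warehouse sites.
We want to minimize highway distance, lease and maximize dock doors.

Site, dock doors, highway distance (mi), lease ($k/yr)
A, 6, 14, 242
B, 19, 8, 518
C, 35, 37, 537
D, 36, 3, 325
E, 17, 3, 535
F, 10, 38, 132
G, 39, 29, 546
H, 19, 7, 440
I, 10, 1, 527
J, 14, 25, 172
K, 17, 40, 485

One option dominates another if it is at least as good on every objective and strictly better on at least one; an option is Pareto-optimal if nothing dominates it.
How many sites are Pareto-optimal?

6

A: not dominated.
B: dominated by D (dock doors 36≥19, highway distance 3≤8, lease 325≤518).
C: dominated by D (dock doors 36≥35, highway distance 3≤37, lease 325≤537).
D: not dominated.
E: dominated by D (dock doors 36≥17, highway distance 3≤3, lease 325≤535).
F: not dominated (best lease).
G: not dominated (best dock doors).
H: dominated by D (dock doors 36≥19, highway distance 3≤7, lease 325≤440).
I: not dominated (best highway distance).
J: not dominated.
K: dominated by D (dock doors 36≥17, highway distance 3≤40, lease 325≤485).
Pareto-optimal: A, D, F, G, I, J → 6.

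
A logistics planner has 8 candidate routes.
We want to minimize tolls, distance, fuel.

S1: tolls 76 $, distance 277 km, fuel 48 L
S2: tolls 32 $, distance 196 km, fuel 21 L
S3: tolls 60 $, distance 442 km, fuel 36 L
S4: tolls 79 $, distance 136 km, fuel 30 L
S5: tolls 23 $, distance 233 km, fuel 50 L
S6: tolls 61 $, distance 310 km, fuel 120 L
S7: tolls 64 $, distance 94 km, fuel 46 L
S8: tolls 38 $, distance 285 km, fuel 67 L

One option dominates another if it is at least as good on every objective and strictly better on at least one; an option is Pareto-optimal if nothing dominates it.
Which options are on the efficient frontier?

S2, S4, S5, S7

S1: dominated by S2 (tolls 32≤76, distance 196≤277, fuel 21≤48).
S2: not dominated (best fuel).
S3: dominated by S2 (tolls 32≤60, distance 196≤442, fuel 21≤36).
S4: not dominated.
S5: not dominated (best tolls).
S6: dominated by S2 (tolls 32≤61, distance 196≤310, fuel 21≤120).
S7: not dominated (best distance).
S8: dominated by S2 (tolls 32≤38, distance 196≤285, fuel 21≤67).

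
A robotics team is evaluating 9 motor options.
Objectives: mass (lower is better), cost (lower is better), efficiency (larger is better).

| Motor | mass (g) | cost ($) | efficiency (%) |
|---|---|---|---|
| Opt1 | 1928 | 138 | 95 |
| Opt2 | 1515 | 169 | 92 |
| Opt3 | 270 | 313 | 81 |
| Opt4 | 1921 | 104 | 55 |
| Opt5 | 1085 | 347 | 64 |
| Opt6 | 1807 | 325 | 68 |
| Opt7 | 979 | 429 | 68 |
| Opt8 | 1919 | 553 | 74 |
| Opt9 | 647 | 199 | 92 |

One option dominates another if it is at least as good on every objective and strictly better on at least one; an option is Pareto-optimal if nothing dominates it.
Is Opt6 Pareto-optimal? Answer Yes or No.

Opt2 vs Opt6: mass 1515≤1807, cost 169≤325, efficiency 92≥68 — Opt2 is at least as good on every objective and strictly better on at least one, so Opt2 dominates Opt6.

No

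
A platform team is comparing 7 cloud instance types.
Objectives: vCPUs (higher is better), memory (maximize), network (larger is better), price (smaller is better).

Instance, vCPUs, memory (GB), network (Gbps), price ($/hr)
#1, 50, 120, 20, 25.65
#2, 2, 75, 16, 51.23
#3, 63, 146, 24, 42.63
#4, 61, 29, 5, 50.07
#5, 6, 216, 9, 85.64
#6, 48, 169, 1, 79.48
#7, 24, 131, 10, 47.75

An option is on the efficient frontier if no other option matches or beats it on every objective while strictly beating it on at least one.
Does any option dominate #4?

Yes

#3 vs #4: vCPUs 63≥61, memory 146≥29, network 24≥5, price 42.63≤50.07 — #3 is at least as good on every objective and strictly better on at least one, so #3 dominates #4.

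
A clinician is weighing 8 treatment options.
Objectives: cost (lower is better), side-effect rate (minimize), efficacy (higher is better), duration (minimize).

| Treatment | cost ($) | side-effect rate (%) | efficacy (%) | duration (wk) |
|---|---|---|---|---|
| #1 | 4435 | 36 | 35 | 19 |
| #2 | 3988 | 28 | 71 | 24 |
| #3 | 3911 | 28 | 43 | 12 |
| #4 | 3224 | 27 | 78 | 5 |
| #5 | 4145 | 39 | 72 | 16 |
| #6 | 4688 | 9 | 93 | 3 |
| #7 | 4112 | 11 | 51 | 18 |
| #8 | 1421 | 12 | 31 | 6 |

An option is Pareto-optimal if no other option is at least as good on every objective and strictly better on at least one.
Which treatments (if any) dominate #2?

#4

#4: cost 3224≤3988, side-effect rate 27≤28, efficacy 78≥71, duration 5≤24 — dominates #2.
Others (#1, #3, #5, #6, #7, #8) are each worse than #2 on at least one objective.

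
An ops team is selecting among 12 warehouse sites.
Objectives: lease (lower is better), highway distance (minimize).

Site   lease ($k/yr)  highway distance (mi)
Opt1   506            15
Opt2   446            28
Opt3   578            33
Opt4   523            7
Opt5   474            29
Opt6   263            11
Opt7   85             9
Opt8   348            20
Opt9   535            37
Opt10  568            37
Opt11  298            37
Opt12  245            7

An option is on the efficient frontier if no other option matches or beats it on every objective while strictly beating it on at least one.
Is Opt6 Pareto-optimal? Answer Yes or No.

Opt7 vs Opt6: lease 85≤263, highway distance 9≤11 — Opt7 is at least as good on every objective and strictly better on at least one, so Opt7 dominates Opt6.

No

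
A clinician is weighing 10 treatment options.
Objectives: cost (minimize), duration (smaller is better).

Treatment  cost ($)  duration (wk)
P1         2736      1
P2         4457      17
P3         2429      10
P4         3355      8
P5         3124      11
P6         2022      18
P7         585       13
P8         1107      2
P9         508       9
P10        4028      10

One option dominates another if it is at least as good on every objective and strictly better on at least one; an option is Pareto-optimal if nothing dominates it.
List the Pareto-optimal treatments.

P1, P8, P9

P1: not dominated (best duration).
P2: dominated by P1 (cost 2736≤4457, duration 1≤17).
P3: dominated by P8 (cost 1107≤2429, duration 2≤10).
P4: dominated by P1 (cost 2736≤3355, duration 1≤8).
P5: dominated by P1 (cost 2736≤3124, duration 1≤11).
P6: dominated by P7 (cost 585≤2022, duration 13≤18).
P7: dominated by P9 (cost 508≤585, duration 9≤13).
P8: not dominated.
P9: not dominated (best cost).
P10: dominated by P1 (cost 2736≤4028, duration 1≤10).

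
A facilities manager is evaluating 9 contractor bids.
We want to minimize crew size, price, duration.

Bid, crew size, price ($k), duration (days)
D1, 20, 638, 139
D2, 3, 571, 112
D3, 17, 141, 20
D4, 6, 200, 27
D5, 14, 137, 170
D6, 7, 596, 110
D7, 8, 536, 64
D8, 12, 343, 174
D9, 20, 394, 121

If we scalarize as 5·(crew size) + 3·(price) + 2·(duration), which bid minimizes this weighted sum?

D3

D1: 5·20 + 3·638 + 2·139 = 2292
D2: 5·3 + 3·571 + 2·112 = 1952
D3: 5·17 + 3·141 + 2·20 = 548
D4: 5·6 + 3·200 + 2·27 = 684
D5: 5·14 + 3·137 + 2·170 = 821
D6: 5·7 + 3·596 + 2·110 = 2043
D7: 5·8 + 3·536 + 2·64 = 1776
D8: 5·12 + 3·343 + 2·174 = 1437
D9: 5·20 + 3·394 + 2·121 = 1524
Lowest: D3 at 548.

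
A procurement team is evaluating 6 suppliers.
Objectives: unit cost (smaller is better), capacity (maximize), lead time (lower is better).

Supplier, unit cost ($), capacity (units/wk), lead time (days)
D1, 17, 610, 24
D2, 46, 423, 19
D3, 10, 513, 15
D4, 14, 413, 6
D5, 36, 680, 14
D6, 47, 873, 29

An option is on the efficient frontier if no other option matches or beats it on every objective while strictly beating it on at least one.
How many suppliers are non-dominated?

D1: not dominated.
D2: dominated by D3 (unit cost 10≤46, capacity 513≥423, lead time 15≤19).
D3: not dominated (best unit cost).
D4: not dominated (best lead time).
D5: not dominated.
D6: not dominated (best capacity).
Pareto-optimal: D1, D3, D4, D5, D6 → 5.

5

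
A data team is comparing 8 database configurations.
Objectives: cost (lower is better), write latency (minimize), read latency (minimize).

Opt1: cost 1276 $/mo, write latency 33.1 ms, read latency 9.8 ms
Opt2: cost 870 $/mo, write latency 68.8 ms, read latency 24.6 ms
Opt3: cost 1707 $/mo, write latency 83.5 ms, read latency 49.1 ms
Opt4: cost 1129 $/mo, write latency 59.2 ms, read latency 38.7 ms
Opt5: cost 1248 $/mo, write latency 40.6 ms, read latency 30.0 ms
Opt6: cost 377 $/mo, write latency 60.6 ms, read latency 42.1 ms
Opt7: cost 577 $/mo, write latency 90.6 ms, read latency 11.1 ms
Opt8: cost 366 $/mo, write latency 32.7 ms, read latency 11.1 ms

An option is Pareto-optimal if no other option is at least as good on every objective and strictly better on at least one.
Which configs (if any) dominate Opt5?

Opt8: cost 366≤1248, write latency 32.7≤40.6, read latency 11.1≤30.0 — dominates Opt5.
Others (Opt1, Opt2, Opt3, Opt4, Opt6, Opt7) are each worse than Opt5 on at least one objective.

Opt8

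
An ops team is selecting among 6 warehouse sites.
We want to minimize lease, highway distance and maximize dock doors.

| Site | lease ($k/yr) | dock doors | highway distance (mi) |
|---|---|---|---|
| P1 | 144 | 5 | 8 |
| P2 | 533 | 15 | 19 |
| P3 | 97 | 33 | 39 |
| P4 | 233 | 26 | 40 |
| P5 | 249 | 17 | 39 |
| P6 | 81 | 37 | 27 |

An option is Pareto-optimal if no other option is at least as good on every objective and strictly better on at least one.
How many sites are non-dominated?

3

P1: not dominated (best highway distance).
P2: not dominated.
P3: dominated by P6 (lease 81≤97, dock doors 37≥33, highway distance 27≤39).
P4: dominated by P3 (lease 97≤233, dock doors 33≥26, highway distance 39≤40).
P5: dominated by P3 (lease 97≤249, dock doors 33≥17, highway distance 39≤39).
P6: not dominated (best lease).
Pareto-optimal: P1, P2, P6 → 3.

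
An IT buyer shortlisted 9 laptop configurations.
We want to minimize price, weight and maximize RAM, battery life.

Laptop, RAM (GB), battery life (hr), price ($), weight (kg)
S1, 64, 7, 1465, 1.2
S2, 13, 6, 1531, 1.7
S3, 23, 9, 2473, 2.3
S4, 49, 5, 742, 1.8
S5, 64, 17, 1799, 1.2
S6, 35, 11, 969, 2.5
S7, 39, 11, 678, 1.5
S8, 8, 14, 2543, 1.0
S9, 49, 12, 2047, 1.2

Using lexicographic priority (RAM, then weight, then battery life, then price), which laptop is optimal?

S5

First maximize RAM: best is 64, kept {S1, S5}.
Then minimize weight: best is 1.2, kept {S1, S5}.
Then maximize battery life: best is 17, kept {S5}.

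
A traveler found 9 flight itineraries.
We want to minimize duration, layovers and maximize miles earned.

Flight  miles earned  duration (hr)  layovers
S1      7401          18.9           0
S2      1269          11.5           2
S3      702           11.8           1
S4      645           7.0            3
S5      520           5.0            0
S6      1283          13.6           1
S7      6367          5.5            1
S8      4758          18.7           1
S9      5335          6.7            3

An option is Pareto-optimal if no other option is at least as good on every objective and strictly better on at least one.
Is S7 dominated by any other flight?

No

S1: worse on duration (18.9 vs 5.5).
S2: worse on miles earned (1269 vs 6367).
S3: worse on miles earned (702 vs 6367).
S4: worse on miles earned (645 vs 6367).
S5: worse on miles earned (520 vs 6367).
S6: worse on miles earned (1283 vs 6367).
S8: worse on miles earned (4758 vs 6367).
S9: worse on miles earned (5335 vs 6367).
No option is at least as good as S7 on every objective and strictly better on one.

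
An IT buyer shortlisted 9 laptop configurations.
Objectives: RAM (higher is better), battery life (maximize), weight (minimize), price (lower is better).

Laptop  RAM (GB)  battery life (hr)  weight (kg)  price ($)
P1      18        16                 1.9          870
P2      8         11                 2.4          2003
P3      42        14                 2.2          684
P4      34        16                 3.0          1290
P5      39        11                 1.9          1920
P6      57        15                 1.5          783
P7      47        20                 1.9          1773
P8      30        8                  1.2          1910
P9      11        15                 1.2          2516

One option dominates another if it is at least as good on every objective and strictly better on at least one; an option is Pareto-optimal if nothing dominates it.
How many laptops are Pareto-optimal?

P1: not dominated.
P2: dominated by P1 (RAM 18≥8, battery life 16≥11, weight 1.9≤2.4, price 870≤2003).
P3: not dominated (best price).
P4: not dominated.
P5: dominated by P6 (RAM 57≥39, battery life 15≥11, weight 1.5≤1.9, price 783≤1920).
P6: not dominated (best RAM).
P7: not dominated (best battery life).
P8: not dominated.
P9: not dominated.
Pareto-optimal: P1, P3, P4, P6, P7, P8, P9 → 7.

7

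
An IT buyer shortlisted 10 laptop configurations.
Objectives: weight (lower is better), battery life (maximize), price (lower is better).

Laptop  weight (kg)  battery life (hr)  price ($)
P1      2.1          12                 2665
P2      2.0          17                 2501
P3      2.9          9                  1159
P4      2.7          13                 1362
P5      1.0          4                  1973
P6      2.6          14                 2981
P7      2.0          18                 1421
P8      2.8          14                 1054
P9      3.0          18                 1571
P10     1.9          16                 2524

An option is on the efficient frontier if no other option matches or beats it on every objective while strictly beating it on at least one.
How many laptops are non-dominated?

P1: dominated by P2 (weight 2.0≤2.1, battery life 17≥12, price 2501≤2665).
P2: dominated by P7 (weight 2.0≤2.0, battery life 18≥17, price 1421≤2501).
P3: dominated by P8 (weight 2.8≤2.9, battery life 14≥9, price 1054≤1159).
P4: not dominated.
P5: not dominated (best weight).
P6: dominated by P2 (weight 2.0≤2.6, battery life 17≥14, price 2501≤2981).
P7: not dominated.
P8: not dominated (best price).
P9: dominated by P7 (weight 2.0≤3.0, battery life 18≥18, price 1421≤1571).
P10: not dominated.
Pareto-optimal: P4, P5, P7, P8, P10 → 5.

5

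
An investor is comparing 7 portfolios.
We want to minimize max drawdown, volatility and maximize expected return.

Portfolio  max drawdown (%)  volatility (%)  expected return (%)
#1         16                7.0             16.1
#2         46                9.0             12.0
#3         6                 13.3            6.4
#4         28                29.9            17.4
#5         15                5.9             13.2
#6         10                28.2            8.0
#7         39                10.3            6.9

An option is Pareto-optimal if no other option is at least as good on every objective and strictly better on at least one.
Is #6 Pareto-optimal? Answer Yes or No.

Yes

#1: worse on max drawdown (16 vs 10).
#2: worse on max drawdown (46 vs 10).
#3: worse on expected return (6.4 vs 8.0).
#4: worse on max drawdown (28 vs 10).
#5: worse on max drawdown (15 vs 10).
#7: worse on max drawdown (39 vs 10).
No option is at least as good as #6 on every objective and strictly better on one.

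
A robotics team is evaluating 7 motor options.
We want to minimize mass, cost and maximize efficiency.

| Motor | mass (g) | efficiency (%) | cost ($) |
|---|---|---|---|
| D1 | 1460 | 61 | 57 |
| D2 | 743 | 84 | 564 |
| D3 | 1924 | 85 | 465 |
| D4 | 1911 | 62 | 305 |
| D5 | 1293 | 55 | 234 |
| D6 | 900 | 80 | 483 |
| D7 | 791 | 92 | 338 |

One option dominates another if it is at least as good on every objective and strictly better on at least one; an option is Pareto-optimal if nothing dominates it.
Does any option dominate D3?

Yes

D7 vs D3: mass 791≤1924, efficiency 92≥85, cost 338≤465 — D7 is at least as good on every objective and strictly better on at least one, so D7 dominates D3.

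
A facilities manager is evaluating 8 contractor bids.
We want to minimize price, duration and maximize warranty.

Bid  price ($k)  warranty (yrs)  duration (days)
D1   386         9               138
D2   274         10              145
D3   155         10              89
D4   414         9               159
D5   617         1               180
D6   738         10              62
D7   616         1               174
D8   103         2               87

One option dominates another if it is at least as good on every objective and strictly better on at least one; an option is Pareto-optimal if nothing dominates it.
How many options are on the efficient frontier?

3

D1: dominated by D3 (price 155≤386, warranty 10≥9, duration 89≤138).
D2: dominated by D3 (price 155≤274, warranty 10≥10, duration 89≤145).
D3: not dominated.
D4: dominated by D1 (price 386≤414, warranty 9≥9, duration 138≤159).
D5: dominated by D1 (price 386≤617, warranty 9≥1, duration 138≤180).
D6: not dominated (best duration).
D7: dominated by D1 (price 386≤616, warranty 9≥1, duration 138≤174).
D8: not dominated (best price).
Pareto-optimal: D3, D6, D8 → 3.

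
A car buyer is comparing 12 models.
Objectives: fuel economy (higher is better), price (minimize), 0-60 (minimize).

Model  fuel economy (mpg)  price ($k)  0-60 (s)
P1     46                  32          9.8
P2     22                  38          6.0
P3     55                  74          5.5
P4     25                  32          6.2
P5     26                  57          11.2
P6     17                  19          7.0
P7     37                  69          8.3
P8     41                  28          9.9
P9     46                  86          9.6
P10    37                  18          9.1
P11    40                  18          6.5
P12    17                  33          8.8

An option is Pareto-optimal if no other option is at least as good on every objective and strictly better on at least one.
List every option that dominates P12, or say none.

P4, P6, P11

P4: fuel economy 25≥17, price 32≤33, 0-60 6.2≤8.8 — dominates P12.
P6: fuel economy 17≥17, price 19≤33, 0-60 7.0≤8.8 — dominates P12.
P11: fuel economy 40≥17, price 18≤33, 0-60 6.5≤8.8 — dominates P12.
Others (P1, P2, P3, P5, P7, P8, P9, P10) are each worse than P12 on at least one objective.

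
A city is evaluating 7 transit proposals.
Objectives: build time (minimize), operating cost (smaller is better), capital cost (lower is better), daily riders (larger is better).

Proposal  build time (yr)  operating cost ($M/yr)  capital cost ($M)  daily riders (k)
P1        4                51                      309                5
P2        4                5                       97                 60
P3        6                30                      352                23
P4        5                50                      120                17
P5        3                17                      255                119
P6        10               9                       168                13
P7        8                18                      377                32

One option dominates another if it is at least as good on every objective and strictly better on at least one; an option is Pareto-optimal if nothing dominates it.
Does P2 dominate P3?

Yes

P2 vs P3: build time 4≤6, operating cost 5≤30, capital cost 97≤352, daily riders 60≥23 — P2 is at least as good on every objective with at least one strict improvement.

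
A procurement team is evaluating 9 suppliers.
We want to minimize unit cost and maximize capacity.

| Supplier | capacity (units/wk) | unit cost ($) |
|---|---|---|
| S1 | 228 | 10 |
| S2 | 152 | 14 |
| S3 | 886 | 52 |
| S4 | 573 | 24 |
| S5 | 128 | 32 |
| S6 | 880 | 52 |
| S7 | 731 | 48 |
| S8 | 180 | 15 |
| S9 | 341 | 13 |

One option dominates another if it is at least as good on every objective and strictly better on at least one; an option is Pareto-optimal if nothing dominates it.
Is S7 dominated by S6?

No

S6 vs S7: S6 is worse on unit cost (52 vs 48), so it does not dominate S7.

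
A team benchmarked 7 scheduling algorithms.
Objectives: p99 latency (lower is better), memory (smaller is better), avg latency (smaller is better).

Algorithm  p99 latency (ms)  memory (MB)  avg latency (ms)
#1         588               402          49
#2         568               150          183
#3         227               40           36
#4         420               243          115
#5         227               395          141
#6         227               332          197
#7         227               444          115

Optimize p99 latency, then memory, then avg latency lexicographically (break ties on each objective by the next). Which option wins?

#3

First minimize p99 latency: best is 227, kept {#3, #5, #6, #7}.
Then minimize memory: best is 40, kept {#3}.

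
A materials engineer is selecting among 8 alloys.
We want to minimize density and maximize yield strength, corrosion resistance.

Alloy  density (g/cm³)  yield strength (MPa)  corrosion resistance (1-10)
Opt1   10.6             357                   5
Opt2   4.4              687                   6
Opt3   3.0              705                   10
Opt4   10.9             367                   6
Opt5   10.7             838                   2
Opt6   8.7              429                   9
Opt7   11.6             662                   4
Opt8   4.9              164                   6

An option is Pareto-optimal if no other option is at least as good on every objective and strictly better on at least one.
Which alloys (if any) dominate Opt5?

Opt1: worse on yield strength (357 vs 838).
Opt2: worse on yield strength (687 vs 838).
Opt3: worse on yield strength (705 vs 838).
Opt4: worse on density (10.9 vs 10.7).
Opt6: worse on yield strength (429 vs 838).
Opt7: worse on density (11.6 vs 10.7).
Opt8: worse on yield strength (164 vs 838).
No option dominates Opt5.

none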